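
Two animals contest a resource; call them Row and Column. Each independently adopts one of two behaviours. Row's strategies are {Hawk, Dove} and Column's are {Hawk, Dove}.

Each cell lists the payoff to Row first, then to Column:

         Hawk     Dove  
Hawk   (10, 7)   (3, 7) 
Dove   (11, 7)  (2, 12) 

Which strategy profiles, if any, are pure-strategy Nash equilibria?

(Hawk, Hawk): Row prefers Dove (11 > 10) — not an equilibrium.
(Hawk, Dove): Row gets 3 ≥ 2 from Dove, and Column gets 7 ≥ 7 from Hawk — Nash equilibrium.
(Dove, Hawk): Column prefers Dove (12 > 7) — not an equilibrium.
(Dove, Dove): Row prefers Hawk (3 > 2) — not an equilibrium.

(Hawk, Dove)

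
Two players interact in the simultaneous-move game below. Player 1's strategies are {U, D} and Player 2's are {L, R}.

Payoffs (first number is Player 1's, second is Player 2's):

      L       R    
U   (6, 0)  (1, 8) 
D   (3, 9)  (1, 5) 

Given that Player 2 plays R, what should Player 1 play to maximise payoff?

Against R, Player 1 earns 1 from U and 1 from D.
So either strategy is a best response.

either — both U and D are best responses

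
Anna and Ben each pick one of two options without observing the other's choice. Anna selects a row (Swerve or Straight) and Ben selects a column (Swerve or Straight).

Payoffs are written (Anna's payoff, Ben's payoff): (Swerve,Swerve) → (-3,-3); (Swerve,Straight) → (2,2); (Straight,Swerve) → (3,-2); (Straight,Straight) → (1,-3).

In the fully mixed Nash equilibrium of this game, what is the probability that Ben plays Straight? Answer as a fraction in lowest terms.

6/7

Let q be the probability that Ben plays Swerve. In a completely mixed equilibrium, Anna must be indifferent between Swerve and Straight.
Anna's expected payoff from Swerve is −3q + 2(1−q); from Straight it is 3q + (1−q).
Setting these equal: −5q + 2 = 2q + 1, so q = 1/7.
Therefore Ben plays Straight with probability 1 − 1/7 = 6/7.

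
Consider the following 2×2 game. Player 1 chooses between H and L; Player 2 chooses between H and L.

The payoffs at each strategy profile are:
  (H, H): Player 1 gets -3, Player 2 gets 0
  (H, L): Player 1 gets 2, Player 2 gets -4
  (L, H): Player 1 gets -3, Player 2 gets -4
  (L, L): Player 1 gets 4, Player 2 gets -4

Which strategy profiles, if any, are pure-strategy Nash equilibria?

(H, H) and (L, H) and (L, L)

(H, H): Player 1 gets -3 ≥ -3 from L, and Player 2 gets 0 ≥ -4 from L — Nash equilibrium.
(H, L): Player 1 prefers L (4 > 2); Player 2 prefers H (0 > -4) — not an equilibrium.
(L, H): Player 1 gets -3 ≥ -3 from H, and Player 2 gets -4 ≥ -4 from L — Nash equilibrium.
(L, L): Player 1 gets 4 ≥ 2 from H, and Player 2 gets -4 ≥ -4 from H — Nash equilibrium.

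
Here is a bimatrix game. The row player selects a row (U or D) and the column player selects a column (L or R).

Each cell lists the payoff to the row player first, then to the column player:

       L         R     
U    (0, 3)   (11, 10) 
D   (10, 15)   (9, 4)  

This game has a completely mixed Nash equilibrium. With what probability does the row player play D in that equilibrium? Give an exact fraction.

7/18

Let r be the probability that the row player plays U. In a completely mixed equilibrium, the column player must be indifferent between L and R.
The column player's expected payoff from L is 3r + 15(1−r); from R it is 10r + 4(1−r).
Setting these equal: −12r + 15 = 6r + 4, so r = 11/18.
Therefore the row player plays D with probability 1 − 11/18 = 7/18.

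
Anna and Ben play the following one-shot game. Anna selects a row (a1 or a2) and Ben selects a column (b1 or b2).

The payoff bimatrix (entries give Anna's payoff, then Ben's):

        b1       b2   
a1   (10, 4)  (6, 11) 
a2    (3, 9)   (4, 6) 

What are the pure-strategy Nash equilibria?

(a1, b1): Ben prefers b2 (11 > 4) — not an equilibrium.
(a1, b2): Anna gets 6 ≥ 4 from a2, and Ben gets 11 ≥ 4 from b1 — Nash equilibrium.
(a2, b1): Anna prefers a1 (10 > 3) — not an equilibrium.
(a2, b2): Anna prefers a1 (6 > 4); Ben prefers b1 (9 > 6) — not an equilibrium.

(a1, b2)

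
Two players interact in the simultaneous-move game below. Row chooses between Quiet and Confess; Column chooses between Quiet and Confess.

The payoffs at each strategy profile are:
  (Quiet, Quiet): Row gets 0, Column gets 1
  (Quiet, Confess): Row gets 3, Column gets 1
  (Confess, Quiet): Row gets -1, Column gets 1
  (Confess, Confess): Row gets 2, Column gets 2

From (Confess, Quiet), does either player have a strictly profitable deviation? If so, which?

Row at (Confess, Quiet) earns -1; deviating to Quiet yields 0 — a strict improvement.
Column earns 1; deviating to Confess yields 2 — a strict improvement.
Both Row and Column have strictly profitable deviations.

Both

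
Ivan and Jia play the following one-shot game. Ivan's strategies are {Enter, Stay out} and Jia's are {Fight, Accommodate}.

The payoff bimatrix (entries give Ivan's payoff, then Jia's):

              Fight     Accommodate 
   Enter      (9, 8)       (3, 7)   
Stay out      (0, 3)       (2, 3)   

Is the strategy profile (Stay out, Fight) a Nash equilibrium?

No

At (Stay out, Fight), Ivan earns 0; switching to Enter would give 9, so Ivan would deviate.
Jia earns 3; switching to Accommodate would give 3, so Jia has no profitable deviation.
Since at least one player can profitably deviate, this is not a Nash equilibrium.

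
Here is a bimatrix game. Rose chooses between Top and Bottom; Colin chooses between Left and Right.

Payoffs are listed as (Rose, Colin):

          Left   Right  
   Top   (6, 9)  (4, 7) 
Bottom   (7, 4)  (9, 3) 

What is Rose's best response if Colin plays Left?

Bottom

Against Left, Rose earns 6 from Top and 7 from Bottom.
So Bottom is the best response.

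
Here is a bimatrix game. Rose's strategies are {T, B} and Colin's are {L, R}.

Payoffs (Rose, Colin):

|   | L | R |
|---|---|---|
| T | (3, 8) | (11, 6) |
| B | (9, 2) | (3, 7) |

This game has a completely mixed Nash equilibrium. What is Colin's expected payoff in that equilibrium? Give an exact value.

44/7

First find x, the probability Rose plays T, from Colin's indifference between L and R: 8x + 2(1−x) = 6x + 7(1−x), giving x = 5/7.
Since Colin is indifferent in equilibrium, Colin's expected payoff equals the payoff from either column against (5/7, 2/7). Using L: 8(5/7) + 2(2/7) = 44/7.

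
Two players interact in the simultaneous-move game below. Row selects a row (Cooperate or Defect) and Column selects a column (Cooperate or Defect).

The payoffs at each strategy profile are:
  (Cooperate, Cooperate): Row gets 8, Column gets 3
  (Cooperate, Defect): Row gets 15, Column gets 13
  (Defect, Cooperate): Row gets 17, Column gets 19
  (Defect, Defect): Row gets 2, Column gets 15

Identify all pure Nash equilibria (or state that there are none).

(Cooperate, Defect) and (Defect, Cooperate)

(Cooperate, Cooperate): Row prefers Defect (17 > 8); Column prefers Defect (13 > 3) — not an equilibrium.
(Cooperate, Defect): Row gets 15 ≥ 2 from Defect, and Column gets 13 ≥ 3 from Cooperate — Nash equilibrium.
(Defect, Cooperate): Row gets 17 ≥ 8 from Cooperate, and Column gets 19 ≥ 15 from Defect — Nash equilibrium.
(Defect, Defect): Row prefers Cooperate (15 > 2); Column prefers Cooperate (19 > 15) — not an equilibrium.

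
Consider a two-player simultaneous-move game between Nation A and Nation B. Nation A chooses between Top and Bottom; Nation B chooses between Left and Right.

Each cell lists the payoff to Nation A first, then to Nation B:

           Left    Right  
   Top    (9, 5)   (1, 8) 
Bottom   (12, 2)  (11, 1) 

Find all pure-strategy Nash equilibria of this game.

(Bottom, Left)

(Top, Left): Nation A prefers Bottom (12 > 9); Nation B prefers Right (8 > 5) — not an equilibrium.
(Top, Right): Nation A prefers Bottom (11 > 1) — not an equilibrium.
(Bottom, Left): Nation A gets 12 ≥ 9 from Top, and Nation B gets 2 ≥ 1 from Right — Nash equilibrium.
(Bottom, Right): Nation B prefers Left (2 > 1) — not an equilibrium.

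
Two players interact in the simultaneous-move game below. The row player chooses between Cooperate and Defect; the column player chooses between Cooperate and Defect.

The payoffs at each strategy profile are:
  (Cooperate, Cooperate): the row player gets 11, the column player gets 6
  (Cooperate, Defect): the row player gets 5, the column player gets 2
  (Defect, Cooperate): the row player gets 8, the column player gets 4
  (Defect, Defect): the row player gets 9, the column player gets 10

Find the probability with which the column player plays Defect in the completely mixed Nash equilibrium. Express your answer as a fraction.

3/7

Let c be the probability that the column player plays Cooperate. In a completely mixed equilibrium, the row player must be indifferent between Cooperate and Defect.
The row player's expected payoff from Cooperate is 11c + 5(1−c); from Defect it is 8c + 9(1−c).
Setting these equal: 6c + 5 = −c + 9, so c = 4/7.
Therefore the column player plays Defect with probability 1 − 4/7 = 3/7.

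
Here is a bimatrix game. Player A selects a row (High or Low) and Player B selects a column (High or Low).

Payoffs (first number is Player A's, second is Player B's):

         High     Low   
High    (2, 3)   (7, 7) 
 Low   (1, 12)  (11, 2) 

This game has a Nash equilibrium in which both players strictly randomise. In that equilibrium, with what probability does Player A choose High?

Let p be the probability that Player A plays High. In a completely mixed equilibrium, Player B must be indifferent between High and Low.
Player B's expected payoff from High is 3p + 12(1−p); from Low it is 7p + 2(1−p).
Setting these equal: −9p + 12 = 5p + 2, so p = 5/7.

5/7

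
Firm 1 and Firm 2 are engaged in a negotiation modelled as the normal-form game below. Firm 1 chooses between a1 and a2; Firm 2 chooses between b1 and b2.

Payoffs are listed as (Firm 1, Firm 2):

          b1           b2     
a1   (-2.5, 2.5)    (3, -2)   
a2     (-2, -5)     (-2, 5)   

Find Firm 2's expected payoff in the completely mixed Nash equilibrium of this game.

First find p, the probability Firm 1 plays a1, from Firm 2's indifference between b1 and b2: 2.5p − 5(1−p) = −2p + 5(1−p), giving p = 20/29.
Since Firm 2 is indifferent in equilibrium, Firm 2's expected payoff equals the payoff from either column against (20/29, 9/29). Using b1: 2.5(20/29) − 5(9/29) = 5/29.

5/29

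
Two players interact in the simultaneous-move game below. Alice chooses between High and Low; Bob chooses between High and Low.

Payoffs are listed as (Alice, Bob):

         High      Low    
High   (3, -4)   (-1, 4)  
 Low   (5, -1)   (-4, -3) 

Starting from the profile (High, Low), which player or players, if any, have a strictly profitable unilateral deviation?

Neither

Alice at (High, Low) earns -1; deviating to Low yields -4 — not better.
Bob earns 4; deviating to High yields -4 — not better.
Neither player can strictly improve; the profile is a Nash equilibrium.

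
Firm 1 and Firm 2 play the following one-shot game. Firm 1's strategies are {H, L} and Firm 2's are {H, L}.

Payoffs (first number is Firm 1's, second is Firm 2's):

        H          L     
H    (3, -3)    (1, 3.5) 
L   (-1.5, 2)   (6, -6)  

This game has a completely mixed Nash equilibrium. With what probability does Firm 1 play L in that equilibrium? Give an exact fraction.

Let x be the probability that Firm 1 plays H. In a completely mixed equilibrium, Firm 2 must be indifferent between H and L.
Firm 2's expected payoff from H is −3x + 2(1−x); from L it is 3.5x − 6(1−x).
Setting these equal: −5x + 2 = 9.5x − 6, so x = 16/29.
Therefore Firm 1 plays L with probability 1 − 16/29 = 13/29.

13/29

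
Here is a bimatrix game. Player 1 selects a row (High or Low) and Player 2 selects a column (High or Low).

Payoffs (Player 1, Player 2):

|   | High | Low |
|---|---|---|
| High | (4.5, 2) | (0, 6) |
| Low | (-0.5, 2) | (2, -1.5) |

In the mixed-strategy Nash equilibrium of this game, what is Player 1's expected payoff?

9/7

First find q, the probability Player 2 plays High, from Player 1's indifference between High and Low: 4.5q = −0.5q + 2(1−q), giving q = 2/7.
Since Player 1 is indifferent in equilibrium, Player 1's expected payoff equals the payoff from either row against (2/7, 5/7). Using High: 4.5(2/7) = 9/7.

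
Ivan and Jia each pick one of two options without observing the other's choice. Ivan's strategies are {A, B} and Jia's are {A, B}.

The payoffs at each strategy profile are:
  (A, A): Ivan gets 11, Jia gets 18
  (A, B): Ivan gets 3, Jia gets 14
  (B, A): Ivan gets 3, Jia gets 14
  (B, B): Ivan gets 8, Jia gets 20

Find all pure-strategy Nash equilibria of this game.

(A, A): Ivan gets 11 ≥ 3 from B, and Jia gets 18 ≥ 14 from B — Nash equilibrium.
(A, B): Ivan prefers B (8 > 3); Jia prefers A (18 > 14) — not an equilibrium.
(B, A): Ivan prefers A (11 > 3); Jia prefers B (20 > 14) — not an equilibrium.
(B, B): Ivan gets 8 ≥ 3 from A, and Jia gets 20 ≥ 14 from A — Nash equilibrium.

(A, A) and (B, B)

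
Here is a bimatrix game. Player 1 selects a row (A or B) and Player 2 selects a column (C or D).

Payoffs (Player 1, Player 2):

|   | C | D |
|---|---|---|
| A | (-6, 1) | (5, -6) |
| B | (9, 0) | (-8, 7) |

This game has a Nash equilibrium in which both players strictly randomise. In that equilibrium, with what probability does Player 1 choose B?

Let r be the probability that Player 1 plays A. In a completely mixed equilibrium, Player 2 must be indifferent between C and D.
Player 2's expected payoff from C is r; from D it is −6r + 7(1−r).
Setting these equal: r = −13r + 7, so r = 1/2.
Therefore Player 1 plays B with probability 1 − 1/2 = 1/2.

1/2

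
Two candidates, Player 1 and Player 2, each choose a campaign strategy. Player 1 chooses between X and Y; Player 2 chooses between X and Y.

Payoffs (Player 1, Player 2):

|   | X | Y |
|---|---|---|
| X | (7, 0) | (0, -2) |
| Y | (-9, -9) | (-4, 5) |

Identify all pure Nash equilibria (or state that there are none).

(X, X): Player 1 gets 7 ≥ -9 from Y, and Player 2 gets 0 ≥ -2 from Y — Nash equilibrium.
(X, Y): Player 2 prefers X (0 > -2) — not an equilibrium.
(Y, X): Player 1 prefers X (7 > -9); Player 2 prefers Y (5 > -9) — not an equilibrium.
(Y, Y): Player 1 prefers X (0 > -4) — not an equilibrium.

(X, X)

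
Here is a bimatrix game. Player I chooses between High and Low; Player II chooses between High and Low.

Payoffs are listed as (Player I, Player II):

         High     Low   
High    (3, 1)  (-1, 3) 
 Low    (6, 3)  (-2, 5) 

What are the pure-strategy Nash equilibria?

(High, Low)

(High, High): Player I prefers Low (6 > 3); Player II prefers Low (3 > 1) — not an equilibrium.
(High, Low): Player I gets -1 ≥ -2 from Low, and Player II gets 3 ≥ 1 from High — Nash equilibrium.
(Low, High): Player II prefers Low (5 > 3) — not an equilibrium.
(Low, Low): Player I prefers High (-1 > -2) — not an equilibrium.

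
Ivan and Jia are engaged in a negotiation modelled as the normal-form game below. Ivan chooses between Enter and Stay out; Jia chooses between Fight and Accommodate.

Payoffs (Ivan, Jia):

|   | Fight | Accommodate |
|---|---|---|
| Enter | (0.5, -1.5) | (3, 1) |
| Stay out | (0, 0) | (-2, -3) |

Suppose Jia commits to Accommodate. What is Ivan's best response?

Enter

Against Accommodate, Ivan earns 3 from Enter and -2 from Stay out.
So Enter is the best response.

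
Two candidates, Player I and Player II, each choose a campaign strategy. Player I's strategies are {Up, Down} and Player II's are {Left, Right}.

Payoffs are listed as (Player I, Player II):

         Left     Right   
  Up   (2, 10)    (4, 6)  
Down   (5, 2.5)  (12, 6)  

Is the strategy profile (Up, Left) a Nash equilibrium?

At (Up, Left), Player I earns 2; switching to Down would give 5, so Player I would deviate.
Player II earns 10; switching to Right would give 6, so Player II has no profitable deviation.
Since at least one player can profitably deviate, this is not a Nash equilibrium.

No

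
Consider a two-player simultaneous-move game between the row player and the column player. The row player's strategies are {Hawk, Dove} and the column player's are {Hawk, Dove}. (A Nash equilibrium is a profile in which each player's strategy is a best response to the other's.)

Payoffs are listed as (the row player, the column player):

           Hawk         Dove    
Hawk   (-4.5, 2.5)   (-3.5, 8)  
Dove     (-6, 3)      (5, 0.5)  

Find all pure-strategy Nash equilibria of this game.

none

(Hawk, Hawk): the column player prefers Dove (8 > 2.5) — not an equilibrium.
(Hawk, Dove): the row player prefers Dove (5 > -3.5) — not an equilibrium.
(Dove, Hawk): the row player prefers Hawk (-4.5 > -6) — not an equilibrium.
(Dove, Dove): the column player prefers Hawk (3 > 0.5) — not an equilibrium.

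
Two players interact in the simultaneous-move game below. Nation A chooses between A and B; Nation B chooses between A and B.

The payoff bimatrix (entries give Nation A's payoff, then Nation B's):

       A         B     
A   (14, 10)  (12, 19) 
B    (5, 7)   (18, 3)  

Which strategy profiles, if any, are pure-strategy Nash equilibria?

(A, A): Nation B prefers B (19 > 10) — not an equilibrium.
(A, B): Nation A prefers B (18 > 12) — not an equilibrium.
(B, A): Nation A prefers A (14 > 5) — not an equilibrium.
(B, B): Nation B prefers A (7 > 3) — not an equilibrium.

none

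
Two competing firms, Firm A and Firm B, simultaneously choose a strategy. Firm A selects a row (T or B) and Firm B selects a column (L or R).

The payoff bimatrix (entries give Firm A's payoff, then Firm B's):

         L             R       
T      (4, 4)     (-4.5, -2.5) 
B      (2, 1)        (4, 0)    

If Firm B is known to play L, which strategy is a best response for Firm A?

T

Against L, Firm A earns 4 from T and 2 from B.
So T is the best response.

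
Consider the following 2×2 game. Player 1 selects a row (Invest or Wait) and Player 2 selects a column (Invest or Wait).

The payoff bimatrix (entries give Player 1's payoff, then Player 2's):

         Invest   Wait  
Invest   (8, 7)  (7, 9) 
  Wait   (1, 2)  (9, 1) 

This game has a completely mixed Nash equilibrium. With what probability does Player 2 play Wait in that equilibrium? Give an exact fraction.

Let q be the probability that Player 2 plays Invest. In a completely mixed equilibrium, Player 1 must be indifferent between Invest and Wait.
Player 1's expected payoff from Invest is 8q + 7(1−q); from Wait it is q + 9(1−q).
Setting these equal: q + 7 = −8q + 9, so q = 2/9.
Therefore Player 2 plays Wait with probability 1 − 2/9 = 7/9.

7/9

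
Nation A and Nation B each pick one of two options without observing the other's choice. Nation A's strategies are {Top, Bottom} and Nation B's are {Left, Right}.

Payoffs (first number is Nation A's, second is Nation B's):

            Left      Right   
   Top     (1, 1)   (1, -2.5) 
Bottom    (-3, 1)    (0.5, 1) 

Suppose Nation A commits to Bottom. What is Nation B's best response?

Against Bottom, Nation B earns 1 from Left and 1 from Right.
So either strategy is a best response.

either — both Left and Right are best responses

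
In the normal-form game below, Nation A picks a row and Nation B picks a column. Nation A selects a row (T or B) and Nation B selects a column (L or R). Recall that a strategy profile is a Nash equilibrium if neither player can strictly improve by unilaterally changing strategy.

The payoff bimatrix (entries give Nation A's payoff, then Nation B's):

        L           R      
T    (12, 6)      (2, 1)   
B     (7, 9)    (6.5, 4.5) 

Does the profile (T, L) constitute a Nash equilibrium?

Yes

At (T, L), Nation A earns 12; switching to B would give 7, so Nation A has no profitable deviation.
Nation B earns 6; switching to R would give 1, so Nation B has no profitable deviation.
Neither player can gain by a unilateral deviation, so this profile is a Nash equilibrium.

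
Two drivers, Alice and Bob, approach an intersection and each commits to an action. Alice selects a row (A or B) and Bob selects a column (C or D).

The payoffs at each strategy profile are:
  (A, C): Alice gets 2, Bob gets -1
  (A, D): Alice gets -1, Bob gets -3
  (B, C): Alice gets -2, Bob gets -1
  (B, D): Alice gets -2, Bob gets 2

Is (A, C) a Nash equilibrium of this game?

At (A, C), Alice earns 2; switching to B would give -2, so Alice has no profitable deviation.
Bob earns -1; switching to D would give -3, so Bob has no profitable deviation.
Neither player can gain by a unilateral deviation, so this profile is a Nash equilibrium.

Yes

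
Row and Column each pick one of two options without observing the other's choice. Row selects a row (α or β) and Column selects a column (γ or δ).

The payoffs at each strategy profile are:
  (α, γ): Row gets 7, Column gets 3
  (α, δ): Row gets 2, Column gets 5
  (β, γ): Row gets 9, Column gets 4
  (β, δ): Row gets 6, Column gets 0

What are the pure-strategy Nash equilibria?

(α, γ): Row prefers β (9 > 7); Column prefers δ (5 > 3) — not an equilibrium.
(α, δ): Row prefers β (6 > 2) — not an equilibrium.
(β, γ): Row gets 9 ≥ 7 from α, and Column gets 4 ≥ 0 from δ — Nash equilibrium.
(β, δ): Column prefers γ (4 > 0) — not an equilibrium.

(β, γ)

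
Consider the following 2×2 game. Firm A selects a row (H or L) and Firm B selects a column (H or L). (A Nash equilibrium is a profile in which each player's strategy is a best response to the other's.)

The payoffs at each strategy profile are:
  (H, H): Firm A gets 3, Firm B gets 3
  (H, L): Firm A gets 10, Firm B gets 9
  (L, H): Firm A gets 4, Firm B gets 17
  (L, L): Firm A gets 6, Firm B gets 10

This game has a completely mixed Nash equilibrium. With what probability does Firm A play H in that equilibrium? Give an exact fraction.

Let p be the probability that Firm A plays H. In a completely mixed equilibrium, Firm B must be indifferent between H and L.
Firm B's expected payoff from H is 3p + 17(1−p); from L it is 9p + 10(1−p).
Setting these equal: −14p + 17 = −p + 10, so p = 7/13.

7/13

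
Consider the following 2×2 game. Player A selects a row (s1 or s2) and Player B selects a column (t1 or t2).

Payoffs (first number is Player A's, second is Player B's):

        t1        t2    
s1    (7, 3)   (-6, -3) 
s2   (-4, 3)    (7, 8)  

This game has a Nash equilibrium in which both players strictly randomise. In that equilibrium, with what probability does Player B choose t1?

13/24

Let y be the probability that Player B plays t1. In a completely mixed equilibrium, Player A must be indifferent between s1 and s2.
Player A's expected payoff from s1 is 7y − 6(1−y); from s2 it is −4y + 7(1−y).
Setting these equal: 13y − 6 = −11y + 7, so y = 13/24.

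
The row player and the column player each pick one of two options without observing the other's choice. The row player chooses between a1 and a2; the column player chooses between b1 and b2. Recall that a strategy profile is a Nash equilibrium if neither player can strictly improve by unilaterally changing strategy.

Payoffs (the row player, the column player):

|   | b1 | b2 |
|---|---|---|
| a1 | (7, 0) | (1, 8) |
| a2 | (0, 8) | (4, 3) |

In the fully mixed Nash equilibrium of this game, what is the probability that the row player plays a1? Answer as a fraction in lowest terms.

5/13

Let x be the probability that the row player plays a1. In a completely mixed equilibrium, the column player must be indifferent between b1 and b2.
The column player's expected payoff from b1 is 8(1−x); from b2 it is 8x + 3(1−x).
Setting these equal: −8x + 8 = 5x + 3, so x = 5/13.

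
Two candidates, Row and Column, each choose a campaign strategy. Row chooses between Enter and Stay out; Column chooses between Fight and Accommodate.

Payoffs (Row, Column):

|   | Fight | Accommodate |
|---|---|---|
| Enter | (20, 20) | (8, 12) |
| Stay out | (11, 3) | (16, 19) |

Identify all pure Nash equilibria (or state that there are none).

(Enter, Fight): Row gets 20 ≥ 11 from Stay out, and Column gets 20 ≥ 12 from Accommodate — Nash equilibrium.
(Enter, Accommodate): Row prefers Stay out (16 > 8); Column prefers Fight (20 > 12) — not an equilibrium.
(Stay out, Fight): Row prefers Enter (20 > 11); Column prefers Accommodate (19 > 3) — not an equilibrium.
(Stay out, Accommodate): Row gets 16 ≥ 8 from Enter, and Column gets 19 ≥ 3 from Fight — Nash equilibrium.

(Enter, Fight) and (Stay out, Accommodate)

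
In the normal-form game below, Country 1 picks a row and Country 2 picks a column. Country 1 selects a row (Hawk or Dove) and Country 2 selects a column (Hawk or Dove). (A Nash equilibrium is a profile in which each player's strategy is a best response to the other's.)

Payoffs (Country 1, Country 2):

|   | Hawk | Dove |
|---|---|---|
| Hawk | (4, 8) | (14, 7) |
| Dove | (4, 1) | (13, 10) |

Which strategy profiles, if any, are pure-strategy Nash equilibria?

(Hawk, Hawk)

(Hawk, Hawk): Country 1 gets 4 ≥ 4 from Dove, and Country 2 gets 8 ≥ 7 from Dove — Nash equilibrium.
(Hawk, Dove): Country 2 prefers Hawk (8 > 7) — not an equilibrium.
(Dove, Hawk): Country 2 prefers Dove (10 > 1) — not an equilibrium.
(Dove, Dove): Country 1 prefers Hawk (14 > 13) — not an equilibrium.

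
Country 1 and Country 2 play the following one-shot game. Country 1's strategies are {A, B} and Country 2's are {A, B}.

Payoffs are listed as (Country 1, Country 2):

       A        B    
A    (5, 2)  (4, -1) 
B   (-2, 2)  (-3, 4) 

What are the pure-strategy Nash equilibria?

(A, A)

(A, A): Country 1 gets 5 ≥ -2 from B, and Country 2 gets 2 ≥ -1 from B — Nash equilibrium.
(A, B): Country 2 prefers A (2 > -1) — not an equilibrium.
(B, A): Country 1 prefers A (5 > -2); Country 2 prefers B (4 > 2) — not an equilibrium.
(B, B): Country 1 prefers A (4 > -3) — not an equilibrium.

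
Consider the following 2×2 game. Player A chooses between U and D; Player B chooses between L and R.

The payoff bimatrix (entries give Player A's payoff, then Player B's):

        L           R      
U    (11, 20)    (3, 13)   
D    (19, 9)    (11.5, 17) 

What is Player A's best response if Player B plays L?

D

Against L, Player A earns 11 from U and 19 from D.
So D is the best response.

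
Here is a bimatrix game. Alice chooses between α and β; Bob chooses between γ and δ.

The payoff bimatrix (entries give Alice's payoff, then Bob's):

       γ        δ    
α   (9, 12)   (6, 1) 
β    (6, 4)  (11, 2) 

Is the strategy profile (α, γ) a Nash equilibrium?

Yes

At (α, γ), Alice earns 9; switching to β would give 6, so Alice has no profitable deviation.
Bob earns 12; switching to δ would give 1, so Bob has no profitable deviation.
Neither player can gain by a unilateral deviation, so this profile is a Nash equilibrium.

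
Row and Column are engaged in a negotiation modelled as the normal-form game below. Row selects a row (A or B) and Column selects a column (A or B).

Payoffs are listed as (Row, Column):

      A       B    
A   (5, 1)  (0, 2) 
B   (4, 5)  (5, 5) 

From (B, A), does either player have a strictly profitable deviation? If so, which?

Row at (B, A) earns 4; deviating to A yields 5 — a strict improvement.
Column earns 5; deviating to B yields 5 — not better.
Only Row has a strictly profitable deviation.

Row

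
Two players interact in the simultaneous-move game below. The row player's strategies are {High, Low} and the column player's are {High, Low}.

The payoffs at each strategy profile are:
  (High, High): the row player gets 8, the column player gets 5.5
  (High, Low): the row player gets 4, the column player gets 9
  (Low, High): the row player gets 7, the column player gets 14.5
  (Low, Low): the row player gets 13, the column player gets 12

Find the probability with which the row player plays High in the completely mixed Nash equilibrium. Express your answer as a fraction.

5/12

Let x be the probability that the row player plays High. In a completely mixed equilibrium, the column player must be indifferent between High and Low.
The column player's expected payoff from High is 5.5x + 14.5(1−x); from Low it is 9x + 12(1−x).
Setting these equal: −9x + 14.5 = −3x + 12, so x = 5/12.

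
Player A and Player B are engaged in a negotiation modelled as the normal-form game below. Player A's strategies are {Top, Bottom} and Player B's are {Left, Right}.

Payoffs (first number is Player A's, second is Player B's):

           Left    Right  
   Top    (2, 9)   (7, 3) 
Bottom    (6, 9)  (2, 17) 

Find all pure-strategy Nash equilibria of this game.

(Top, Left): Player A prefers Bottom (6 > 2) — not an equilibrium.
(Top, Right): Player B prefers Left (9 > 3) — not an equilibrium.
(Bottom, Left): Player B prefers Right (17 > 9) — not an equilibrium.
(Bottom, Right): Player A prefers Top (7 > 2) — not an equilibrium.

none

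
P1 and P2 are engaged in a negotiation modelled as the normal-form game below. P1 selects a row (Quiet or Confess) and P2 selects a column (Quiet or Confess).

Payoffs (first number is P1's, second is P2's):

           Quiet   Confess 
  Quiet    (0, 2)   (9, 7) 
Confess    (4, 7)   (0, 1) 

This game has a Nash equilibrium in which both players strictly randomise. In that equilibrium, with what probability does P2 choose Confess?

4/13

Let q be the probability that P2 plays Quiet. In a completely mixed equilibrium, P1 must be indifferent between Quiet and Confess.
P1's expected payoff from Quiet is 9(1−q); from Confess it is 4q.
Setting these equal: −9q + 9 = 4q, so q = 9/13.
Therefore P2 plays Confess with probability 1 − 9/13 = 4/13.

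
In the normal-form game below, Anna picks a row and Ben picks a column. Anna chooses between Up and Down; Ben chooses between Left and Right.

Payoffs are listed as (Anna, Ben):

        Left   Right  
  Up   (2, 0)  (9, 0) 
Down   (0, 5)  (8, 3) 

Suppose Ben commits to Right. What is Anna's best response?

Up

Against Right, Anna earns 9 from Up and 8 from Down.
So Up is the best response.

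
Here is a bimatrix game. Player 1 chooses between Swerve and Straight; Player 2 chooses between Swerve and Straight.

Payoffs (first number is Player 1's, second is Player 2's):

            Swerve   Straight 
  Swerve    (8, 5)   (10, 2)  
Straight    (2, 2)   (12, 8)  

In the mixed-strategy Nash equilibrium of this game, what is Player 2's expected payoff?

First find p, the probability Player 1 plays Swerve, from Player 2's indifference between Swerve and Straight: 5p + 2(1−p) = 2p + 8(1−p), giving p = 2/3.
Since Player 2 is indifferent in equilibrium, Player 2's expected payoff equals the payoff from either column against (2/3, 1/3). Using Swerve: 5(2/3) + 2(1/3) = 4.

4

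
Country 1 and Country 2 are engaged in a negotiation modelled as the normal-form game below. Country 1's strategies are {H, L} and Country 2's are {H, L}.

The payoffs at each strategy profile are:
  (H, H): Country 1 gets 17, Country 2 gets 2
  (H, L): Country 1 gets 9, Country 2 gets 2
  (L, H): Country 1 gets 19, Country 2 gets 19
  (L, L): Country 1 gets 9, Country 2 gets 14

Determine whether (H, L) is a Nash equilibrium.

At (H, L), Country 1 earns 9; switching to L would give 9, so Country 1 has no profitable deviation.
Country 2 earns 2; switching to H would give 2, so Country 2 has no profitable deviation.
Neither player can gain by a unilateral deviation, so this profile is a Nash equilibrium.

Yes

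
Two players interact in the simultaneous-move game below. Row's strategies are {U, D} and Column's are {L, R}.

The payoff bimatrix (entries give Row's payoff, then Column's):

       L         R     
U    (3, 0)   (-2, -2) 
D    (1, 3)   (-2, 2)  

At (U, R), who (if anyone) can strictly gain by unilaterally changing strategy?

Column

Row at (U, R) earns -2; deviating to D yields -2 — not better.
Column earns -2; deviating to L yields 0 — a strict improvement.
Only Column has a strictly profitable deviation.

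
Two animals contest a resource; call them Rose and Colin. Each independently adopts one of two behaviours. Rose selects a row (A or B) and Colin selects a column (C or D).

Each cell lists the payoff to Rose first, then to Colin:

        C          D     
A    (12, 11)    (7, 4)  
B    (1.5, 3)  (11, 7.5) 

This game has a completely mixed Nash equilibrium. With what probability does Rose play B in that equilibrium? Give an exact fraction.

14/23

Let x be the probability that Rose plays A. In a completely mixed equilibrium, Colin must be indifferent between C and D.
Colin's expected payoff from C is 11x + 3(1−x); from D it is 4x + 7.5(1−x).
Setting these equal: 8x + 3 = −3.5x + 7.5, so x = 9/23.
Therefore Rose plays B with probability 1 − 9/23 = 14/23.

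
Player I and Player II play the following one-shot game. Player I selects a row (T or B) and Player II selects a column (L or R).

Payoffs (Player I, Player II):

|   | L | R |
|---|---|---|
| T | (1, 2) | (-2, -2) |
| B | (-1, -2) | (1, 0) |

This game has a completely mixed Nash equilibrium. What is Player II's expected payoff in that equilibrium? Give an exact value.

First find x, the probability Player I plays T, from Player II's indifference between L and R: 2x − 2(1−x) = −2x, giving x = 1/3.
Since Player II is indifferent in equilibrium, Player II's expected payoff equals the payoff from either column against (1/3, 2/3). Using L: 2(1/3) − 2(2/3) = -2/3.

-2/3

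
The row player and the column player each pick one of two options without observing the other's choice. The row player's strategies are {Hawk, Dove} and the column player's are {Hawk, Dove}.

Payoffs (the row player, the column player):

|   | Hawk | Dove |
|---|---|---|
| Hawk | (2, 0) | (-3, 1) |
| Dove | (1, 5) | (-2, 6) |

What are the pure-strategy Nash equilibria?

(Dove, Dove)

(Hawk, Hawk): the column player prefers Dove (1 > 0) — not an equilibrium.
(Hawk, Dove): the row player prefers Dove (-2 > -3) — not an equilibrium.
(Dove, Hawk): the row player prefers Hawk (2 > 1); the column player prefers Dove (6 > 5) — not an equilibrium.
(Dove, Dove): the row player gets -2 ≥ -3 from Hawk, and the column player gets 6 ≥ 5 from Hawk — Nash equilibrium.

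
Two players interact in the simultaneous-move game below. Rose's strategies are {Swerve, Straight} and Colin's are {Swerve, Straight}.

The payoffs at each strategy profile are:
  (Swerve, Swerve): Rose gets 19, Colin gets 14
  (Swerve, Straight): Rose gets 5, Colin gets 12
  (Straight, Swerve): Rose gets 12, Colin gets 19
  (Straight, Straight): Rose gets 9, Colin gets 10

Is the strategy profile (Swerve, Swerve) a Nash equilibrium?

Yes

At (Swerve, Swerve), Rose earns 19; switching to Straight would give 12, so Rose has no profitable deviation.
Colin earns 14; switching to Straight would give 12, so Colin has no profitable deviation.
Neither player can gain by a unilateral deviation, so this profile is a Nash equilibrium.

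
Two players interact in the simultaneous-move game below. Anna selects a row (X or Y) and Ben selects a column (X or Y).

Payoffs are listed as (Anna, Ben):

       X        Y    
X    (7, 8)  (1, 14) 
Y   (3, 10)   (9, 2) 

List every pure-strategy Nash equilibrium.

none

(X, X): Ben prefers Y (14 > 8) — not an equilibrium.
(X, Y): Anna prefers Y (9 > 1) — not an equilibrium.
(Y, X): Anna prefers X (7 > 3) — not an equilibrium.
(Y, Y): Ben prefers X (10 > 2) — not an equilibrium.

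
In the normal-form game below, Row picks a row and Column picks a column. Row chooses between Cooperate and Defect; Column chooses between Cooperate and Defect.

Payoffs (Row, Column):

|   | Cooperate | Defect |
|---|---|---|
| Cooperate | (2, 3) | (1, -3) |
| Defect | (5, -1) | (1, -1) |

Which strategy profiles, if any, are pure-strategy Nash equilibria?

(Defect, Cooperate) and (Defect, Defect)

(Cooperate, Cooperate): Row prefers Defect (5 > 2) — not an equilibrium.
(Cooperate, Defect): Column prefers Cooperate (3 > -3) — not an equilibrium.
(Defect, Cooperate): Row gets 5 ≥ 2 from Cooperate, and Column gets -1 ≥ -1 from Defect — Nash equilibrium.
(Defect, Defect): Row gets 1 ≥ 1 from Cooperate, and Column gets -1 ≥ -1 from Cooperate — Nash equilibrium.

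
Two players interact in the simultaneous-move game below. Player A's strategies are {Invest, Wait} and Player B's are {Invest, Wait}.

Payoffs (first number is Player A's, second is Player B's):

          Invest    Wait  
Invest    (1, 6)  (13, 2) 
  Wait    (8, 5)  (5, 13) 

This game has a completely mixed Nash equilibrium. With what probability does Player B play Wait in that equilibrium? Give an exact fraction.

7/15

Let q be the probability that Player B plays Invest. In a completely mixed equilibrium, Player A must be indifferent between Invest and Wait.
Player A's expected payoff from Invest is q + 13(1−q); from Wait it is 8q + 5(1−q).
Setting these equal: −12q + 13 = 3q + 5, so q = 8/15.
Therefore Player B plays Wait with probability 1 − 8/15 = 7/15.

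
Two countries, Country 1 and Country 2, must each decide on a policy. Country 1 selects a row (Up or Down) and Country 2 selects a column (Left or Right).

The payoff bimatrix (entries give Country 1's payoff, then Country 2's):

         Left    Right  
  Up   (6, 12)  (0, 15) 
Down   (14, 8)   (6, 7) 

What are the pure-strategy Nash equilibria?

(Down, Left)

(Up, Left): Country 1 prefers Down (14 > 6); Country 2 prefers Right (15 > 12) — not an equilibrium.
(Up, Right): Country 1 prefers Down (6 > 0) — not an equilibrium.
(Down, Left): Country 1 gets 14 ≥ 6 from Up, and Country 2 gets 8 ≥ 7 from Right — Nash equilibrium.
(Down, Right): Country 2 prefers Left (8 > 7) — not an equilibrium.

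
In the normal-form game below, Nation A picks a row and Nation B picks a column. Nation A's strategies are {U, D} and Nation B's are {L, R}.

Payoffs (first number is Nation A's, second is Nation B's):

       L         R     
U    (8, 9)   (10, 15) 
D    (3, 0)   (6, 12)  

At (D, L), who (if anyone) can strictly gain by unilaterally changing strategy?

Both

Nation A at (D, L) earns 3; deviating to U yields 8 — a strict improvement.
Nation B earns 0; deviating to R yields 12 — a strict improvement.
Both Nation A and Nation B have strictly profitable deviations.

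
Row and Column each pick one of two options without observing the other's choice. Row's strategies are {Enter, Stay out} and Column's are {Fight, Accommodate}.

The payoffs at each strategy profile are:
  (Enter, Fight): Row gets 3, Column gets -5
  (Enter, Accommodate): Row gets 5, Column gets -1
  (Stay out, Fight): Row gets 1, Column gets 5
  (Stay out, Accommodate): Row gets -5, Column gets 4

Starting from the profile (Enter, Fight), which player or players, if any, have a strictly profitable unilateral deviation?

Column

Row at (Enter, Fight) earns 3; deviating to Stay out yields 1 — not better.
Column earns -5; deviating to Accommodate yields -1 — a strict improvement.
Only Column has a strictly profitable deviation.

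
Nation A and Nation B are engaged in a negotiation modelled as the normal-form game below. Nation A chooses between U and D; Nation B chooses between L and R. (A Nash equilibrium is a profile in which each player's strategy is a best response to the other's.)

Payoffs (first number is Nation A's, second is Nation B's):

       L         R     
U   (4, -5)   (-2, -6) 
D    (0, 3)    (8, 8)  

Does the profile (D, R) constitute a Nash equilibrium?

At (D, R), Nation A earns 8; switching to U would give -2, so Nation A has no profitable deviation.
Nation B earns 8; switching to L would give 3, so Nation B has no profitable deviation.
Neither player can gain by a unilateral deviation, so this profile is a Nash equilibrium.

Yes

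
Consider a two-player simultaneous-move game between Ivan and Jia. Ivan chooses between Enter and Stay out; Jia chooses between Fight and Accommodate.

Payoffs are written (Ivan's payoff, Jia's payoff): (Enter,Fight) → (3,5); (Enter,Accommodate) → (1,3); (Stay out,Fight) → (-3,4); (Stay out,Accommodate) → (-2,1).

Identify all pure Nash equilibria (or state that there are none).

(Enter, Fight): Ivan gets 3 ≥ -3 from Stay out, and Jia gets 5 ≥ 3 from Accommodate — Nash equilibrium.
(Enter, Accommodate): Jia prefers Fight (5 > 3) — not an equilibrium.
(Stay out, Fight): Ivan prefers Enter (3 > -3) — not an equilibrium.
(Stay out, Accommodate): Ivan prefers Enter (1 > -2); Jia prefers Fight (4 > 1) — not an equilibrium.

(Enter, Fight)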